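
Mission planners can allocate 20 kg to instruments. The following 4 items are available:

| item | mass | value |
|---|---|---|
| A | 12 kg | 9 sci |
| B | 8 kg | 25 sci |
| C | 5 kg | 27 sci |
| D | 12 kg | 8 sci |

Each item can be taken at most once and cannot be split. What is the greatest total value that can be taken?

52 sci

Check high-value combinations within 20 kg:
- B+C: mass 8+5=13, value 25+27=52
- A+C: mass 12+5=17, value 9+27=36
- C+D: mass 5+12=17, value 27+8=35
Best: 52 sci.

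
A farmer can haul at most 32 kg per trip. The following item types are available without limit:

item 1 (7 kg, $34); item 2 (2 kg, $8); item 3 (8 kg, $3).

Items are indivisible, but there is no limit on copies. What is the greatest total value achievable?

$152

Best value-per-unit is item 1 at 34/7; filling with it alone gives 4×34 = 136.
Optimal mix: 4×item 1 + 2×item 2 → weight 32, value 152.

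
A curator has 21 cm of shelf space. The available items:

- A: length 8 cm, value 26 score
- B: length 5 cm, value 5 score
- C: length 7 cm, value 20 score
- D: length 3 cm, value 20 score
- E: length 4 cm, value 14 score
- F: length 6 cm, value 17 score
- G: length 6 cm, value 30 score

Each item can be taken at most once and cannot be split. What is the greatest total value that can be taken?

This is a 0/1 knapsack; check combinations near the capacity.
- A+D+E+G: length 8+3+4+6=21, value 26+20+14+30=90
- C+D+E+G: length 7+3+4+6=20, value 20+20+14+30=84
- D+E+F+G: length 3+4+6+6=19, value 20+14+17+30=81
- A+D+E+F: length 8+3+4+6=21, value 26+20+14+17=77
- A+D+G: length 8+3+6=17, value 26+20+30=76
Best: 90 score.

90 score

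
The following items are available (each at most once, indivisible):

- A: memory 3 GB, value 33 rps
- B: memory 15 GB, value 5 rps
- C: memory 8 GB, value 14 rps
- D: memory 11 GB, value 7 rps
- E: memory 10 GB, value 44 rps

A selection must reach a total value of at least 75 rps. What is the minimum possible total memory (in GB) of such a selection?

13

Subsets with value ≥ 75, sorted by total memory:
- A+E: memory 13, value 77
- A+C+E: memory 21, value 91
- A+D+E: memory 24, value 84
- A+B+E: memory 28, value 82
Minimum memory: 13 GB.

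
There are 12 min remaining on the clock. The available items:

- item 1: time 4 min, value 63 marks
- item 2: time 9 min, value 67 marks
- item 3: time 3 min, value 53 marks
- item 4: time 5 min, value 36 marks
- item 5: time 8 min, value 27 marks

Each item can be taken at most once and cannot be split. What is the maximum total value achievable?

152 marks

Check high-value combinations within 12 min:
- item 1+item 3+item 4: time 4+3+5=12, value 63+53+36=152
- item 2+item 3: time 9+3=12, value 67+53=120
- item 1+item 3: time 4+3=7, value 63+53=116
- item 1+item 4: time 4+5=9, value 63+36=99
- item 1+item 5: time 4+8=12, value 63+27=90
Best: 152 marks.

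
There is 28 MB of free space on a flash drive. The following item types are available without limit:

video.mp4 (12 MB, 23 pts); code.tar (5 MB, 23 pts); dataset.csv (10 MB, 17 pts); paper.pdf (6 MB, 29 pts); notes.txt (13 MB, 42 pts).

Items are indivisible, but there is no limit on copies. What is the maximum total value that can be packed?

133 pts

Best value-per-unit is paper.pdf at 29/6; filling with it alone gives 4×29 = 116.
Optimal mix: 2×code.tar + 3×paper.pdf → size 28, value 133.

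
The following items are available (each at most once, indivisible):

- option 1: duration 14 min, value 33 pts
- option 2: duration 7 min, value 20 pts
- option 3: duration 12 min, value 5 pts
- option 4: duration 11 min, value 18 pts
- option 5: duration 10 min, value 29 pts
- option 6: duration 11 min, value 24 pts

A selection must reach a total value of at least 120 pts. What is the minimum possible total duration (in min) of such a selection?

53

Subsets with value ≥ 120, sorted by total duration:
- option 1+option 2+option 4+option 5+option 6: duration 53, value 124
- option 1+option 2+option 3+option 4+option 5+option 6: duration 65, value 129
Minimum duration: 53 min.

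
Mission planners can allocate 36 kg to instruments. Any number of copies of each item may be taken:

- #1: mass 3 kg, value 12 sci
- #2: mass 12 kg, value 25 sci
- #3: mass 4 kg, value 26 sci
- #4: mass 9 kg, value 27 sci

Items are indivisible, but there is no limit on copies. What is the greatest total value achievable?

Best value-per-unit is #3 at 26/4, and filling with it alone uses mass 9×4=36. No mix of the others beats 9×26 = 234.

234 sci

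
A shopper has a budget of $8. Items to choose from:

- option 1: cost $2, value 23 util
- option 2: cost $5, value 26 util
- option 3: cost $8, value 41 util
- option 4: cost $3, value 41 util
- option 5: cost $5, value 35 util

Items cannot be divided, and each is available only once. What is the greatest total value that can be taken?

Check high-value combinations within $8:
- option 4+option 5: cost 3+5=8, value 41+35=76
- option 2+option 4: cost 5+3=8, value 26+41=67
- option 1+option 4: cost 2+3=5, value 23+41=64
- option 1+option 5: cost 2+5=7, value 23+35=58
- option 1+option 2: cost 2+5=7, value 23+26=49
Best: 76 util.

76 util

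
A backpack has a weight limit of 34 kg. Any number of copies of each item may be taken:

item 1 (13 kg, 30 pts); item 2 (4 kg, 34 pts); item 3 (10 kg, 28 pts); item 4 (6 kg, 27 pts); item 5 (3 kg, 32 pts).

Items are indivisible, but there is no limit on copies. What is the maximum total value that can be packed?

354 pts

Best value-per-unit is item 5 at 32/3; filling with it alone gives 11×32 = 352.
Optimal mix: 1×item 2 + 10×item 5 → weight 34, value 354.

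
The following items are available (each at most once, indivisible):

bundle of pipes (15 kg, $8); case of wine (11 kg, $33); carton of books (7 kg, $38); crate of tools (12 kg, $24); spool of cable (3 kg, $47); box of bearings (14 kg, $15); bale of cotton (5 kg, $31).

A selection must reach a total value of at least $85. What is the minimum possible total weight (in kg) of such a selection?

10

Subsets with value ≥ 85, sorted by total weight:
- carton of books+spool of cable: weight 10, value 85
- carton of books+spool of cable+bale of cotton: weight 15, value 116
Minimum weight: 10 kg.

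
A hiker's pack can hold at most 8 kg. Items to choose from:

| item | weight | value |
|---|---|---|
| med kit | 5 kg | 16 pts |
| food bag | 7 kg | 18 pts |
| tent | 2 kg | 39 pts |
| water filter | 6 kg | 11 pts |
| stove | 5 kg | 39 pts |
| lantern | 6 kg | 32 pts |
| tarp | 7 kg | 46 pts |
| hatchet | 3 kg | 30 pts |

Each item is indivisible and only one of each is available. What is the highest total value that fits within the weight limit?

78 pts

Check high-value combinations within 8 kg:
- tent+stove: weight 2+5=7, value 39+39=78
- tent+lantern: weight 2+6=8, value 39+32=71
- tent+hatchet: weight 2+3=5, value 39+30=69
Best: 78 pts.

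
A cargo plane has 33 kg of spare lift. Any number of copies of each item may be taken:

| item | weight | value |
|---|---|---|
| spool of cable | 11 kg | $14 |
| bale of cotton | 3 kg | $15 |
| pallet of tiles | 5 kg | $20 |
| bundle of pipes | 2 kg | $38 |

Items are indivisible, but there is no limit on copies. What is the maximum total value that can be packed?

$608

Best value-per-unit is bundle of pipes at 38/2, and filling with it alone uses weight 16×2=32. No mix of the others beats 16×38 = 608.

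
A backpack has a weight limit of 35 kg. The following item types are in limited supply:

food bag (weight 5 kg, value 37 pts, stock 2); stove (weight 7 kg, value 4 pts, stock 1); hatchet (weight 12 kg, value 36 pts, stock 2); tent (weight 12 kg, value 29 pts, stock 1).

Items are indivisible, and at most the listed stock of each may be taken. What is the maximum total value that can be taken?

146 pts

Best selections within weight 35 and stock limits:
- 2×food bag + 2×hatchet: weight 34, value 146
- 2×food bag + 1×hatchet + 1×tent: weight 34, value 139
- 2×food bag + 1×stove + 1×hatchet: weight 29, value 114
Best: 146 pts.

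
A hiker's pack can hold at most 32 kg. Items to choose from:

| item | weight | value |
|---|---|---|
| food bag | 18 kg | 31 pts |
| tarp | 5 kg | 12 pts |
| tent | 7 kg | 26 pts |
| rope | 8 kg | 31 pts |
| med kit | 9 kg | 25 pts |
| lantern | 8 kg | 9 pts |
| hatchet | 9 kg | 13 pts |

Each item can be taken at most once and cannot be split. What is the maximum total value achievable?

94 pts

Check high-value combinations within 32 kg:
- tarp+tent+rope+med kit: weight 5+7+8+9=29, value 12+26+31+25=94
- tent+rope+med kit+lantern: weight 7+8+9+8=32, value 26+31+25+9=91
- tent+rope+med kit: weight 7+8+9=24, value 26+31+25=82
- tarp+tent+rope+hatchet: weight 5+7+8+9=29, value 12+26+31+13=82
- tarp+rope+med kit+hatchet: weight 5+8+9+9=31, value 12+31+25+13=81
Best: 94 pts.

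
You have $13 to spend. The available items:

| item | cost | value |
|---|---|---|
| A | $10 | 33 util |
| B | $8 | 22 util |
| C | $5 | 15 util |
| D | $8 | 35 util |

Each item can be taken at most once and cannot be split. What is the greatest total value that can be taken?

This is a 0/1 knapsack; check combinations near the capacity.
- C+D: cost 5+8=13, value 15+35=50
- B+C: cost 8+5=13, value 22+15=37
- D: cost 8, value 35
- A: cost 10, value 33
- B: cost 8, value 22
Best: 50 util.

50 util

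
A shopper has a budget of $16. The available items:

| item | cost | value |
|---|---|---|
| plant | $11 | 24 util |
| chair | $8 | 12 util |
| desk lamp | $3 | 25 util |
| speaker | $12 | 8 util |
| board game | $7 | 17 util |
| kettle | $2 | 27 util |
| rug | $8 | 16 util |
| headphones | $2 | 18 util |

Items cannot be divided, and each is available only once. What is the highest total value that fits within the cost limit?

87 util

Check high-value combinations within $16:
- desk lamp+board game+kettle+headphones: cost 3+7+2+2=14, value 25+17+27+18=87
- desk lamp+kettle+rug+headphones: cost 3+2+8+2=15, value 25+27+16+18=86
- chair+desk lamp+kettle+headphones: cost 8+3+2+2=15, value 12+25+27+18=82
- plant+desk lamp+kettle: cost 11+3+2=16, value 24+25+27=76
Best: 87 util.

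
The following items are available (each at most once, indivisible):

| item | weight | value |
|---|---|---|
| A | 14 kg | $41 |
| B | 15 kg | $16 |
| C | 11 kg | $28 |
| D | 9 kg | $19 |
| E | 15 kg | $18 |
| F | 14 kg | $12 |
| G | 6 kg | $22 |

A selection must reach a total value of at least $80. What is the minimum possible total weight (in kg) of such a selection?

Subsets with value ≥ 80, sorted by total weight:
- A+D+G: weight 29, value 82
- A+C+G: weight 31, value 91
- A+C+D: weight 34, value 88
- A+E+G: weight 35, value 81
Minimum weight: 29 kg.

29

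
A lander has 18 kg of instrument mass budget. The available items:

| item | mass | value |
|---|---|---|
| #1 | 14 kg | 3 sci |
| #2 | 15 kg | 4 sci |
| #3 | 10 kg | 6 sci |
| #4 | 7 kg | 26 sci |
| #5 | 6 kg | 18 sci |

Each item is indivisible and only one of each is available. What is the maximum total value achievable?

Check high-value combinations within 18 kg:
- #4+#5: mass 7+6=13, value 26+18=44
- #3+#4: mass 10+7=17, value 6+26=32
- #4: mass 7, value 26
Best: 44 sci.

44 sci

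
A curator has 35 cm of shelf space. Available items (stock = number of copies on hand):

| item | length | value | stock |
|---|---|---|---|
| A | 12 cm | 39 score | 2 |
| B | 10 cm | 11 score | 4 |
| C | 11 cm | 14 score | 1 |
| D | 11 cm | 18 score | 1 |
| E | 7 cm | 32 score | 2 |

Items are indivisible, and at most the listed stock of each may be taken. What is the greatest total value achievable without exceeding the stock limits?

110 score

Top feasible selections:
- 2×A + 1×E: length 31, value 110
- 1×A + 2×E: length 26, value 103
- 2×A + 1×D: length 35, value 96
Best: 110 score.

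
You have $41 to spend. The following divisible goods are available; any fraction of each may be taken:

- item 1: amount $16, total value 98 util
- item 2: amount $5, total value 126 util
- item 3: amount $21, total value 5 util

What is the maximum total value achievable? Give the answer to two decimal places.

Take in order of value per unit:
- item 2 (126/5 per unit): all 5 → value 126, running total 126.00
- item 1 (98/16 per unit): all 16 → value 98, running total 224.00
- item 3 (5/21 per unit): 20 of 21 → value 20×5/21 = 4.7619, running total 228.76
Total 228.76.

228.76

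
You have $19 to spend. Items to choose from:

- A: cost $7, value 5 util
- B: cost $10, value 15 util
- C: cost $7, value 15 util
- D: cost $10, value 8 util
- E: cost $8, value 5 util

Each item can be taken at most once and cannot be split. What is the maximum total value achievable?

30 util

This is a 0/1 knapsack; check combinations near the capacity.
- B+C: cost 10+7=17, value 15+15=30
- C+D: cost 7+10=17, value 15+8=23
- A+C: cost 7+7=14, value 5+15=20
Best: 30 util.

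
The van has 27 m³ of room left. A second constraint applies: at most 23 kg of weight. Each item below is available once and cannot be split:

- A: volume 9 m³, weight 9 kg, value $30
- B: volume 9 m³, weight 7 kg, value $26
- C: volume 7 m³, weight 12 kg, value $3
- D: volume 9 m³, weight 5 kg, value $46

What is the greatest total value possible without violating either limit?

Feasible sets respecting both limits:
- A+B+D: volume 27, weight 21, value 102
- A+D: volume 18, weight 14, value 76
- B+D: volume 18, weight 12, value 72
Best: $102.

$102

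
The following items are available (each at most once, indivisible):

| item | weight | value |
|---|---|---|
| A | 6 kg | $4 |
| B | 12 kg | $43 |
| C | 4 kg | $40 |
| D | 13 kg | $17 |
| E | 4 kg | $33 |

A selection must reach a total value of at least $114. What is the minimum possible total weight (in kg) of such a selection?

Subsets with value ≥ 114, sorted by total weight:
- B+C+E: weight 20, value 116
- A+B+C+E: weight 26, value 120
- B+C+D+E: weight 33, value 133
- A+B+C+D+E: weight 39, value 137
Minimum weight: 20 kg.

20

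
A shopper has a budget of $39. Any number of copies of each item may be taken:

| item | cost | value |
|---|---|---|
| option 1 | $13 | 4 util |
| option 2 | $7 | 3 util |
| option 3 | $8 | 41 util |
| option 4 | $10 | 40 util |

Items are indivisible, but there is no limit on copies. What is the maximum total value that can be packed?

Best value-per-unit is option 3 at 41/8; filling with it alone gives 4×41 = 164.
Optimal mix: 1×option 2 + 4×option 3 → cost 39, value 167.

167 util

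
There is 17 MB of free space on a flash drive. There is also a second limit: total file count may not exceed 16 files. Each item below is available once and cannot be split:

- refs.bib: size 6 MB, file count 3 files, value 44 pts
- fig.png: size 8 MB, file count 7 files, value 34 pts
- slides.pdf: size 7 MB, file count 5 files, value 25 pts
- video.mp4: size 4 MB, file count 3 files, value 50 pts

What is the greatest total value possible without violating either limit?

Feasible sets respecting both limits:
- refs.bib+slides.pdf+video.mp4: size 17, file count 11, value 119
- refs.bib+video.mp4: size 10, file count 6, value 94
- fig.png+video.mp4: size 12, file count 10, value 84
Best: 119 pts.

119 pts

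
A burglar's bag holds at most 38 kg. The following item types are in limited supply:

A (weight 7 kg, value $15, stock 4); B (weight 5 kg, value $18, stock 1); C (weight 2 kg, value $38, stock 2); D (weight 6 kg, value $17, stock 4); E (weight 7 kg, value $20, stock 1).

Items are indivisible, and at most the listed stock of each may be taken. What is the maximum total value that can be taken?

Best selections within weight 38 and stock limits:
- 1×B + 2×C + 3×D + 1×E: weight 34, value 165
- 2×C + 4×D + 1×E: weight 35, value 164
Best: $165.

$165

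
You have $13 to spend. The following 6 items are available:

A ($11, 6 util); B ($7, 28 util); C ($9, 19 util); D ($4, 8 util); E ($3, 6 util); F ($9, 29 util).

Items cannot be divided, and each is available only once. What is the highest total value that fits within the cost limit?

Check high-value combinations within $13:
- D+F: cost 4+9=13, value 8+29=37
- B+D: cost 7+4=11, value 28+8=36
- E+F: cost 3+9=12, value 6+29=35
- B+E: cost 7+3=10, value 28+6=34
- F: cost 9, value 29
Best: 37 util.

37 util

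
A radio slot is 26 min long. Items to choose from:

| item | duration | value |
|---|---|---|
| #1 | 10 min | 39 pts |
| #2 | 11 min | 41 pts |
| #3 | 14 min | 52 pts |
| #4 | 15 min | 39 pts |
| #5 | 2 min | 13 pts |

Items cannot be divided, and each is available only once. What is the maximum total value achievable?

104 pts

Check high-value combinations within 26 min:
- #1+#3+#5: duration 10+14+2=26, value 39+52+13=104
- #1+#2+#5: duration 10+11+2=23, value 39+41+13=93
- #2+#3: duration 11+14=25, value 41+52=93
- #1+#3: duration 10+14=24, value 39+52=91
Best: 104 pts.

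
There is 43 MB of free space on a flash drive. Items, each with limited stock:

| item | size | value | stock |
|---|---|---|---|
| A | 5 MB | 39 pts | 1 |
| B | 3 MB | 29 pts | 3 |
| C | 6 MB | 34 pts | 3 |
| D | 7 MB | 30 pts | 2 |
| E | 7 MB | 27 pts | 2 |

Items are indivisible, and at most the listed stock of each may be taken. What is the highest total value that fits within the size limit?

259 pts

Best selections within size 43 and stock limits:
- 1×A + 2×B + 3×C + 2×D: size 43, value 259
- 1×A + 3×B + 3×C + 1×D: size 39, value 258
- 1×A + 2×B + 3×C + 1×D + 1×E: size 43, value 256
- 1×A + 3×B + 3×C + 1×E: size 39, value 255
Best: 259 pts.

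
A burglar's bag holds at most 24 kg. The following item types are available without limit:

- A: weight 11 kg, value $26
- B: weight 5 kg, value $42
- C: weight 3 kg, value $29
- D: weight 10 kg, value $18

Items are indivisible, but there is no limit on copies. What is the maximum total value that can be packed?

$232

Best value-per-unit is C at 29/3, and filling with it alone uses weight 8×3=24. No mix of the others beats 8×29 = 232.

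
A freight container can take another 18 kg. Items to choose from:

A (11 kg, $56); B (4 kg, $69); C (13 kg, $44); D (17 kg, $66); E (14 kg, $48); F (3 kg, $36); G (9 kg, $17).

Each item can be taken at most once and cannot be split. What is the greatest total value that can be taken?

$161

This is a 0/1 knapsack; check combinations near the capacity.
- A+B+F: weight 11+4+3=18, value 56+69+36=161
- A+B: weight 11+4=15, value 56+69=125
- B+F+G: weight 4+3+9=16, value 69+36+17=122
- B+E: weight 4+14=18, value 69+48=117
- B+C: weight 4+13=17, value 69+44=113
Best: $161.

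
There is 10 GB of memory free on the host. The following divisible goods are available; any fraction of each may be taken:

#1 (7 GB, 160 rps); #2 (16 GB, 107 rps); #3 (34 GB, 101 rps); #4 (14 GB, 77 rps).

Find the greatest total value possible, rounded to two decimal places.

180.06

Take in order of value per unit:
- #1 (160/7 per unit): all 7 → value 160, running total 160.00
- #2 (107/16 per unit): 3 of 16 → value 3×107/16 = 20.0625, running total 180.06
Total 180.06.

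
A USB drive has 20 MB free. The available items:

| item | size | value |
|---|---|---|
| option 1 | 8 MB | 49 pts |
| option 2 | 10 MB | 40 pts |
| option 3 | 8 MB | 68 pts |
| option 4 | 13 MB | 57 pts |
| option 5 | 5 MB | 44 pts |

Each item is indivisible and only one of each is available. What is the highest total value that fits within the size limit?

Check high-value combinations within 20 MB:
- option 1+option 3: size 8+8=16, value 49+68=117
- option 3+option 5: size 8+5=13, value 68+44=112
- option 2+option 3: size 10+8=18, value 40+68=108
- option 4+option 5: size 13+5=18, value 57+44=101
Best: 117 pts.

117 pts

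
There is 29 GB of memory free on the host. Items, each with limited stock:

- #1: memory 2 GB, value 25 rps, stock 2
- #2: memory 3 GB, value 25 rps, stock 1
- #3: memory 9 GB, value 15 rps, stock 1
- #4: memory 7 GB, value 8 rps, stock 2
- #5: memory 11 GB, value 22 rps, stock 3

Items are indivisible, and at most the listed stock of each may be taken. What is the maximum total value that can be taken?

119 rps

Best selections within memory 29 and stock limits:
- 2×#1 + 1×#2 + 2×#5: memory 29, value 119
- 2×#1 + 1×#2 + 1×#3 + 1×#5: memory 27, value 112
- 2×#1 + 1×#2 + 1×#4 + 1×#5: memory 25, value 105
- 2×#1 + 1×#2 + 1×#3 + 1×#4: memory 23, value 98
Best: 119 rps.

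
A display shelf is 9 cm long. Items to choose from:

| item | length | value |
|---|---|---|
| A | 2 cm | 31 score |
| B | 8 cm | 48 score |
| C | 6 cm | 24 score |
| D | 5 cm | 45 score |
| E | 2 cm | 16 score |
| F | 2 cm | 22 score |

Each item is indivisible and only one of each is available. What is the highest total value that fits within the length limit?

98 score

This is a 0/1 knapsack; check combinations near the capacity.
- A+D+F: length 2+5+2=9, value 31+45+22=98
- A+D+E: length 2+5+2=9, value 31+45+16=92
- D+E+F: length 5+2+2=9, value 45+16+22=83
Best: 98 score.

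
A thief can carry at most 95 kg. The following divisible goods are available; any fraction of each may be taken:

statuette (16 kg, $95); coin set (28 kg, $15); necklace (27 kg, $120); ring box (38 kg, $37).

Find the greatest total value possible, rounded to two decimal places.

Take in order of value per unit:
- statuette (95/16 per unit): all 16 → value 95, running total 95.00
- necklace (120/27 per unit): all 27 → value 120, running total 215.00
- ring box (37/38 per unit): all 38 → value 37, running total 252.00
- coin set (15/28 per unit): 14 of 28 → value 14×15/28 = 7.5000, running total 259.50
Total 259.50.

259.50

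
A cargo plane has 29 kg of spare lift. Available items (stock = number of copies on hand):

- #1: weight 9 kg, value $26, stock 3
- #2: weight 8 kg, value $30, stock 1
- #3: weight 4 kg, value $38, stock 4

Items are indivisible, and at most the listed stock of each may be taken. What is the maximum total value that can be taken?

$182

Top feasible selections:
- 1×#2 + 4×#3: weight 24, value 182
- 1×#1 + 4×#3: weight 25, value 178
- 1×#1 + 1×#2 + 3×#3: weight 29, value 170
- 4×#3: weight 16, value 152
Best: $182.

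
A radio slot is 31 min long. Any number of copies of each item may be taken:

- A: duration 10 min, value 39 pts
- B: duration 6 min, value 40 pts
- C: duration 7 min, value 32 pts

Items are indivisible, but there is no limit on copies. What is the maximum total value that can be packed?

200 pts

Best value-per-unit is B at 40/6, and filling with it alone uses duration 5×6=30. No mix of the others beats 5×40 = 200.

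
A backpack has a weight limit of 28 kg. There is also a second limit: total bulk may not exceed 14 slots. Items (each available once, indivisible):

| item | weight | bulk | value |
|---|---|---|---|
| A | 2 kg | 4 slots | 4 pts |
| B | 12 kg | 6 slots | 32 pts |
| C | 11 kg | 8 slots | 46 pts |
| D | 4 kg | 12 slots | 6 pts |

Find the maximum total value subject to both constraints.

Feasible sets respecting both limits:
- B+C: weight 23, bulk 14, value 78
- A+C: weight 13, bulk 12, value 50
- C: weight 11, bulk 8, value 46
Best: 78 pts.

78 pts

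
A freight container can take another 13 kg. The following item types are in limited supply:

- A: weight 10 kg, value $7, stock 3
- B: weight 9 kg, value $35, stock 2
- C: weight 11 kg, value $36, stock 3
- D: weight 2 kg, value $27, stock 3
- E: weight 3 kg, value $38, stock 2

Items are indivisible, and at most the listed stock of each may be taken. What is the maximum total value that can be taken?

Top feasible selections:
- 3×D + 2×E: weight 12, value 157
- 2×D + 2×E: weight 10, value 130
Best: $157.

$157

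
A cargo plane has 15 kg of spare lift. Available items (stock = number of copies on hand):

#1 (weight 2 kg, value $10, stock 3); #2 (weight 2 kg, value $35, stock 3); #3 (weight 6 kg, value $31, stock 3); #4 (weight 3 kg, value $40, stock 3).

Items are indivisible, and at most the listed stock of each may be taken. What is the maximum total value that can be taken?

Top feasible selections:
- 3×#2 + 3×#4: weight 15, value 225
- 1×#1 + 2×#2 + 3×#4: weight 15, value 200
- 1×#1 + 3×#2 + 2×#4: weight 14, value 195
Best: $225.

$225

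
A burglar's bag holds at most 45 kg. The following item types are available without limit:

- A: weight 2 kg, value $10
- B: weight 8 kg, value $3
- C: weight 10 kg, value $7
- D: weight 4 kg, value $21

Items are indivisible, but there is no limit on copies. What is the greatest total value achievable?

Best value-per-unit is D at 21/4, and filling with it alone uses weight 11×4=44. No mix of the others beats 11×21 = 231.

$231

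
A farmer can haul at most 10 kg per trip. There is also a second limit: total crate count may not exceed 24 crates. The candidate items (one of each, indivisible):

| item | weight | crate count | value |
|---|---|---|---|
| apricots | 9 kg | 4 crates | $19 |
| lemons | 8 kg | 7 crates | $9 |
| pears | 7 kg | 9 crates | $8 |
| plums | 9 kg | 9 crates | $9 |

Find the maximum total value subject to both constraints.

$19

Feasible sets respecting both limits:
- apricots: weight 9, crate count 4, value 19
- lemons: weight 8, crate count 7, value 9
- plums: weight 9, crate count 9, value 9
- pears: weight 7, crate count 9, value 8
Best: $19.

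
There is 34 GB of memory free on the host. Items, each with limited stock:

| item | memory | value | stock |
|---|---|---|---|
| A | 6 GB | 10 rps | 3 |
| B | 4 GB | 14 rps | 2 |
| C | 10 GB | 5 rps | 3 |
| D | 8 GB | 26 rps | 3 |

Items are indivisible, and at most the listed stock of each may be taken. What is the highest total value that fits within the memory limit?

106 rps

Top feasible selections:
- 2×B + 3×D: memory 32, value 106
- 1×A + 1×B + 3×D: memory 34, value 102
- 1×B + 3×D: memory 28, value 92
Best: 106 rps.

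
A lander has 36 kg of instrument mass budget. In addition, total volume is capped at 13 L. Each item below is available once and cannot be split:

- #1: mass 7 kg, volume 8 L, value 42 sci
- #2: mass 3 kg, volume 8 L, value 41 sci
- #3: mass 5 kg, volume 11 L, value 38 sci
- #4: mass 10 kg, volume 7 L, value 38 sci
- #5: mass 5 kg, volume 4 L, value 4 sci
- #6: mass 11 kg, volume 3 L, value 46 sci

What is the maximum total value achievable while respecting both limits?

88 sci

Feasible sets respecting both limits:
- #1+#6: mass 18, volume 11, value 88
- #2+#6: mass 14, volume 11, value 87
- #4+#6: mass 21, volume 10, value 84
Best: 88 sci.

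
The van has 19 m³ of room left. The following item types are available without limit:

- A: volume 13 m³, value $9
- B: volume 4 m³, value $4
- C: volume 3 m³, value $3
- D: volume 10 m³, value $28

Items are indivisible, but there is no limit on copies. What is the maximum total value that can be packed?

Best value-per-unit is D at 28/10; filling with it alone gives 1×28 = 28.
Optimal mix: 3×C + 1×D → volume 19, value 37.

$37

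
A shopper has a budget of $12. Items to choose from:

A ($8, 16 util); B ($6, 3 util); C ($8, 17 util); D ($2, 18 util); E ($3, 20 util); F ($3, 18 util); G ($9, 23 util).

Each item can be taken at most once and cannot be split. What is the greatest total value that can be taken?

56 util

Check high-value combinations within $12:
- D+E+F: cost 2+3+3=8, value 18+20+18=56
- E+G: cost 3+9=12, value 20+23=43
- B+D+E: cost 6+2+3=11, value 3+18+20=41
- D+G: cost 2+9=11, value 18+23=41
Best: 56 util.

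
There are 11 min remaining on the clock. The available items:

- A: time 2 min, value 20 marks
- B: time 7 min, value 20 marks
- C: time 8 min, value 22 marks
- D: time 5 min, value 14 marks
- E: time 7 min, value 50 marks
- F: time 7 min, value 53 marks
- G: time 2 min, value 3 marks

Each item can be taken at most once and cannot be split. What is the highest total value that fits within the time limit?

Check high-value combinations within 11 min:
- A+F+G: time 2+7+2=11, value 20+53+3=76
- A+F: time 2+7=9, value 20+53=73
- A+E+G: time 2+7+2=11, value 20+50+3=73
Best: 76 marks.

76 marks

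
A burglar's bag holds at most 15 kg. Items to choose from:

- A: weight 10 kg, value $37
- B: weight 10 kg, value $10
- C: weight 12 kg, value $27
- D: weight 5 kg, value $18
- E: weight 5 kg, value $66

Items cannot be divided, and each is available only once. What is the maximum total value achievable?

Check high-value combinations within 15 kg:
- A+E: weight 10+5=15, value 37+66=103
- D+E: weight 5+5=10, value 18+66=84
- B+E: weight 10+5=15, value 10+66=76
- E: weight 5, value 66
Best: $103.

$103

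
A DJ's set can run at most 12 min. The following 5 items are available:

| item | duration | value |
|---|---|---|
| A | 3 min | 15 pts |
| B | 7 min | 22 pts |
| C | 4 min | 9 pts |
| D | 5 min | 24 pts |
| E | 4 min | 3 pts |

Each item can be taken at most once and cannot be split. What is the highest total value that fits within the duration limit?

48 pts

Check high-value combinations within 12 min:
- A+C+D: duration 3+4+5=12, value 15+9+24=48
- B+D: duration 7+5=12, value 22+24=46
- A+D+E: duration 3+5+4=12, value 15+24+3=42
Best: 48 pts.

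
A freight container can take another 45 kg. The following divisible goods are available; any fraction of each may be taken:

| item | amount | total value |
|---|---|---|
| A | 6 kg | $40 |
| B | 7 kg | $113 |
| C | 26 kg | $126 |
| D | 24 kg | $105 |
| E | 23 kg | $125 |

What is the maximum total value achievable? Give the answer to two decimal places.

Take in order of value per unit:
- B (113/7 per unit): all 7 → value 113, running total 113.00
- A (40/6 per unit): all 6 → value 40, running total 153.00
- E (125/23 per unit): all 23 → value 125, running total 278.00
- C (126/26 per unit): 9 of 26 → value 9×126/26 = 43.6154, running total 321.62
Total 321.62.

321.62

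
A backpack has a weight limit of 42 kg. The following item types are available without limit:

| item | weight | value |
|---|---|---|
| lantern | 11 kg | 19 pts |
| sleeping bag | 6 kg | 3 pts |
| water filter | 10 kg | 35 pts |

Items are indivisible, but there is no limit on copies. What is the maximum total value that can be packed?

Best value-per-unit is water filter at 35/10, and filling with it alone uses weight 4×10=40. No mix of the others beats 4×35 = 140.

140 pts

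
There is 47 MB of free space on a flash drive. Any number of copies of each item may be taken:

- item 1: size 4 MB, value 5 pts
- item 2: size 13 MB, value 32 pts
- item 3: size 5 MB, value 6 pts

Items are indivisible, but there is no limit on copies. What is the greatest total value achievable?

Best value-per-unit is item 2 at 32/13; filling with it alone gives 3×32 = 96.
Optimal mix: 2×item 1 + 3×item 2 → size 47, value 106.

106 pts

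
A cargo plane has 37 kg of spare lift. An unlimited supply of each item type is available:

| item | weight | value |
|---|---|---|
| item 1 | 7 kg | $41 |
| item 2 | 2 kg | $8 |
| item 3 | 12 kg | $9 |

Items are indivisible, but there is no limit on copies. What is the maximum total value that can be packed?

$213

Best value-per-unit is item 1 at 41/7; filling with it alone gives 5×41 = 205.
Optimal mix: 5×item 1 + 1×item 2 → weight 37, value 213.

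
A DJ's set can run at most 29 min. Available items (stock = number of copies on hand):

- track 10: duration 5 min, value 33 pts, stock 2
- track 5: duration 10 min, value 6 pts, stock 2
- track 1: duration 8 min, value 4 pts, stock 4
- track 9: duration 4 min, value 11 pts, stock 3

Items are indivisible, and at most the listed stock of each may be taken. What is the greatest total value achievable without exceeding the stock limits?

Top feasible selections:
- 2×track 10 + 3×track 9: duration 22, value 99
- 2×track 10 + 1×track 5 + 2×track 9: duration 28, value 94
Best: 99 pts.

99 pts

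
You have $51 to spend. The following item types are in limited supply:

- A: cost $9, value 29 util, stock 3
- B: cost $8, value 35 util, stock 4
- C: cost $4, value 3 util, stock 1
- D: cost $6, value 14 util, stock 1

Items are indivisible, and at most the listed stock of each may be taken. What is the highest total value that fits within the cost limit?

Best selections within cost 51 and stock limits:
- 2×A + 4×B: cost 50, value 198
- 3×A + 3×B: cost 51, value 192
- 1×A + 4×B + 1×C + 1×D: cost 51, value 186
- 1×A + 4×B + 1×D: cost 47, value 183
Best: 198 util.

198 util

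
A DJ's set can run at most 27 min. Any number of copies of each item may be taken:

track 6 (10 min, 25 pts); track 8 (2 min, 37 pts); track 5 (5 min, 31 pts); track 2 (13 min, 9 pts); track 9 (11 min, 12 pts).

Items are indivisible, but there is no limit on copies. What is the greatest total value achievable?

Best value-per-unit is track 8 at 37/2, and filling with it alone uses duration 13×2=26. No mix of the others beats 13×37 = 481.

481 pts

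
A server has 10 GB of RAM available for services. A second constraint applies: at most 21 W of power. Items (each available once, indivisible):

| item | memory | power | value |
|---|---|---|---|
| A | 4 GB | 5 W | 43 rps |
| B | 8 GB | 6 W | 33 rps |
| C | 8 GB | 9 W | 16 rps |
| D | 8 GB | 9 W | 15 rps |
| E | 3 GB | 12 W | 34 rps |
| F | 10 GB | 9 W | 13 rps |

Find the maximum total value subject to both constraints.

77 rps

Feasible sets respecting both limits:
- A+E: memory 7, power 17, value 77
- A: memory 4, power 5, value 43
- E: memory 3, power 12, value 34
- B: memory 8, power 6, value 33
Best: 77 rps.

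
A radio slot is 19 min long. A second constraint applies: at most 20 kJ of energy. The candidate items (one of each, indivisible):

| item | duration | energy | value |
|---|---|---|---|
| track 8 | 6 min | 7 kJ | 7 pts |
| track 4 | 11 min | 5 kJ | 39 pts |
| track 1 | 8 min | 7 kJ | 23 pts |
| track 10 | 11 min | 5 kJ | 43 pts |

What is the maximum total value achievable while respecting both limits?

66 pts

Feasible sets respecting both limits:
- track 1+track 10: duration 19, energy 12, value 66
- track 4+track 1: duration 19, energy 12, value 62
- track 8+track 10: duration 17, energy 12, value 50
Best: 66 pts.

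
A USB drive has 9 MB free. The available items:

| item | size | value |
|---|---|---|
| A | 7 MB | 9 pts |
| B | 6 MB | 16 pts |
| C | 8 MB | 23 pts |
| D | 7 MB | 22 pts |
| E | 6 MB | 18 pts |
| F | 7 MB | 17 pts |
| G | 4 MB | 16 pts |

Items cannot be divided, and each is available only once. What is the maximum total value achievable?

Check high-value combinations within 9 MB:
- C: size 8, value 23
- D: size 7, value 22
- E: size 6, value 18
Best: 23 pts.

23 pts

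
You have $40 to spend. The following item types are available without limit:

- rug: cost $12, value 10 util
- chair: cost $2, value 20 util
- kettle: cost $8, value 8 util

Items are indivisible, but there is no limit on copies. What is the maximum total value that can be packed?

Best value-per-unit is chair at 20/2, and filling with it alone uses cost 20×2=40. No mix of the others beats 20×20 = 400.

400 util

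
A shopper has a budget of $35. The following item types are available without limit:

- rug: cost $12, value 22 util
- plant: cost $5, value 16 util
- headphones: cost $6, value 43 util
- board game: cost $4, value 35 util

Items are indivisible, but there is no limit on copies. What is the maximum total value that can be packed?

Best value-per-unit is board game at 35/4; filling with it alone gives 8×35 = 280.
Optimal mix: 1×headphones + 7×board game → cost 34, value 288.

288 util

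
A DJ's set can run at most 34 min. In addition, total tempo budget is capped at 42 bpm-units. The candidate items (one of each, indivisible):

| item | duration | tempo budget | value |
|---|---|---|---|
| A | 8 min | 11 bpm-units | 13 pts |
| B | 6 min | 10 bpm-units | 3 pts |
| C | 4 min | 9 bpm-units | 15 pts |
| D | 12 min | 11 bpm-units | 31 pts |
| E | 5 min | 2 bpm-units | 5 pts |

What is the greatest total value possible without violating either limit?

64 pts

Feasible sets respecting both limits:
- A+C+D+E: duration 29, tempo budget 33, value 64
- A+B+C+D: duration 30, tempo budget 41, value 62
- A+C+D: duration 24, tempo budget 31, value 59
- B+C+D+E: duration 27, tempo budget 32, value 54
Best: 64 pts.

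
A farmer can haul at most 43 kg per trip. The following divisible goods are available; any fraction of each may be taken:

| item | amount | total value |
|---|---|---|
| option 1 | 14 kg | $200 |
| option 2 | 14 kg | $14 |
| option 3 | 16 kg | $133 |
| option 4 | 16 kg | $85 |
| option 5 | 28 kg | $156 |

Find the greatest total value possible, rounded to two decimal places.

Take in order of value per unit:
- option 1 (200/14 per unit): all 14 → value 200, running total 200.00
- option 3 (133/16 per unit): all 16 → value 133, running total 333.00
- option 5 (156/28 per unit): 13 of 28 → value 13×156/28 = 72.4286, running total 405.43
Total 405.43.

405.43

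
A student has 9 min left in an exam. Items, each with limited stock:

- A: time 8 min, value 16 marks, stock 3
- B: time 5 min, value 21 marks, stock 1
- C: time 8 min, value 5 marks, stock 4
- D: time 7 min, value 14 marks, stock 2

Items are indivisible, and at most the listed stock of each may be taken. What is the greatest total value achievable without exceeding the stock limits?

Best selections within time 9 and stock limits:
- 1×B: time 5, value 21
- 1×A: time 8, value 16
Best: 21 marks.

21 marks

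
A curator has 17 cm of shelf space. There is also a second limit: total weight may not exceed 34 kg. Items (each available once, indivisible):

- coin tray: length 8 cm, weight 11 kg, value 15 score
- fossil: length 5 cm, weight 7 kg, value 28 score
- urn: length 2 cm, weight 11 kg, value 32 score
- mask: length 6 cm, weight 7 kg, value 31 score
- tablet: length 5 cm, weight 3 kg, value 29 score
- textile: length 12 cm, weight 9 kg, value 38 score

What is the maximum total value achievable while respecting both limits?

92 score

Feasible sets respecting both limits:
- urn+mask+tablet: length 13, weight 21, value 92
- fossil+urn+mask: length 13, weight 25, value 91
- fossil+urn+tablet: length 12, weight 21, value 89
- fossil+mask+tablet: length 16, weight 17, value 88
Best: 92 score.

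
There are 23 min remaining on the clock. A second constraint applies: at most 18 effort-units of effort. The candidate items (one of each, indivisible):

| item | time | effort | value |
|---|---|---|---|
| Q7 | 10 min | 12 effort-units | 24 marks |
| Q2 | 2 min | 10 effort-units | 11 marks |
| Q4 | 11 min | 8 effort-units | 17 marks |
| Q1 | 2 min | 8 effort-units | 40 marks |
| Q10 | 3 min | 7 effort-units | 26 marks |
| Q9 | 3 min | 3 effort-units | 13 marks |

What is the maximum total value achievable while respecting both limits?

79 marks

Feasible sets respecting both limits:
- Q1+Q10+Q9: time 8, effort 18, value 79
- Q1+Q10: time 5, effort 15, value 66
- Q4+Q1: time 13, effort 16, value 57
Best: 79 marks.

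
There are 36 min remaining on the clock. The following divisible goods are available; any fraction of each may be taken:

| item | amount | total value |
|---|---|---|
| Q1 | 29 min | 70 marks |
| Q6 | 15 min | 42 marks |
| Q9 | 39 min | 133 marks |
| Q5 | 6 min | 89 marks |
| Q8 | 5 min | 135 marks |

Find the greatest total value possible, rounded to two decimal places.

Take in order of value per unit:
- Q8 (135/5 per unit): all 5 → value 135, running total 135.00
- Q5 (89/6 per unit): all 6 → value 89, running total 224.00
- Q9 (133/39 per unit): 25 of 39 → value 25×133/39 = 85.2564, running total 309.26
Total 309.26.

309.26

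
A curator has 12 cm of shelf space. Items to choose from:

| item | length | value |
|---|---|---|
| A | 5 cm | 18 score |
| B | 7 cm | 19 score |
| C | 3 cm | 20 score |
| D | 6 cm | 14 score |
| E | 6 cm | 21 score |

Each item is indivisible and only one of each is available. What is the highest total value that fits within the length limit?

Check high-value combinations within 12 cm:
- C+E: length 3+6=9, value 20+21=41
- B+C: length 7+3=10, value 19+20=39
- A+E: length 5+6=11, value 18+21=39
Best: 41 score.

41 score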